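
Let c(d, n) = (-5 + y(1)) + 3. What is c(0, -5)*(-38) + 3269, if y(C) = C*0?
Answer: 3345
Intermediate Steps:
y(C) = 0
c(d, n) = -2 (c(d, n) = (-5 + 0) + 3 = -5 + 3 = -2)
c(0, -5)*(-38) + 3269 = -2*(-38) + 3269 = 76 + 3269 = 3345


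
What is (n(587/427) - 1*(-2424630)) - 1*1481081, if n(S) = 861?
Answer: 944410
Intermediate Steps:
(n(587/427) - 1*(-2424630)) - 1*1481081 = (861 - 1*(-2424630)) - 1*1481081 = (861 + 2424630) - 1481081 = 2425491 - 1481081 = 944410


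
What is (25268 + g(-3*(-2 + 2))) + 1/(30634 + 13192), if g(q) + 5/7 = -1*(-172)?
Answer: 7804314957/306782 ≈ 25439.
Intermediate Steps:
g(q) = 1199/7 (g(q) = -5/7 - 1*(-172) = -5/7 + 172 = 1199/7)
(25268 + g(-3*(-2 + 2))) + 1/(30634 + 13192) = (25268 + 1199/7) + 1/(30634 + 13192) = 178075/7 + 1/43826 = 7804314957/306782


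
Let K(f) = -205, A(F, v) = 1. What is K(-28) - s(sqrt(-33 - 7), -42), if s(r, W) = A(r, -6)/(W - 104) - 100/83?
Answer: -2469507/12118 ≈ -203.79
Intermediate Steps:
s(r, W) = -100/83 + 1/(-104 + W) (s(r, W) = 1/(W - 104) - 100/83 = 1/(-104 + W) - 100*1/83 = 1/(-104 + W) - 100/83 = -100/83 + 1/(-104 + W))
K(-28) - s(sqrt(-33 - 7), -42) = -205 - (10483 - 100*(-42))/(83*(-104 - 42)) = -205 - (10483 + 4200)/(83*(-146)) = -205 - (-1)*14683/(83*146) = -205 - 1*(-14683/12118) = -205 + 14683/12118 = -2469507/12118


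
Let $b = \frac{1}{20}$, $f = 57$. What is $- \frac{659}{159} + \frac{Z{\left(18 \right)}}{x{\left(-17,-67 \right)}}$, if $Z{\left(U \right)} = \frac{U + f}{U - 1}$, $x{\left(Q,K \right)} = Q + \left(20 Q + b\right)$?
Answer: $- \frac{80216717}{19296717} \approx -4.157$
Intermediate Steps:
$b = \frac{1}{20} \approx 0.05$
$x{\left(Q,K \right)} = \frac{1}{20} + 21 Q$ ($x{\left(Q,K \right)} = Q + \left(20 Q + \frac{1}{20}\right) = Q + \left(\frac{1}{20} + 20 Q\right) = \frac{1}{20} + 21 Q$)
$Z{\left(U \right)} = \frac{57 + U}{-1 + U}$ ($Z{\left(U \right)} = \frac{U + 57}{U - 1} = \frac{57 + U}{-1 + U}$)
$- \frac{659}{159} + \frac{Z{\left(18 \right)}}{x{\left(-17,-67 \right)}} = - \frac{659}{159} + \frac{\frac{1}{-1 + 18} \left(57 + 18\right)}{\frac{1}{20} + 21 \left(-17\right)} = \left(-659\right) \frac{1}{159} + \frac{\frac{1}{17} \cdot 75}{\frac{1}{20} - 357} = - \frac{659}{159} + \frac{\frac{1}{17} \cdot 75}{- \frac{7139}{20}} = - \frac{659}{159} + \frac{75}{17} \left(- \frac{20}{7139}\right) = - \frac{659}{159} - \frac{1500}{121363} = - \frac{80216717}{19296717}$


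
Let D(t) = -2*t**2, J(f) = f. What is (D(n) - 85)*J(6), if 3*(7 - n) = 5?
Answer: -2554/3 ≈ -851.33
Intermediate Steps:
n = 16/3 (n = 7 - 1/3*5 = 7 - 5/3 = 16/3 ≈ 5.3333)
(D(n) - 85)*J(6) = (-2*(16/3)**2 - 85)*6 = (-2*256/9 - 85)*6 = (-512/9 - 85)*6 = -1277/9*6 = -2554/3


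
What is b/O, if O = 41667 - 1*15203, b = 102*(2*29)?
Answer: 1479/6616 ≈ 0.22355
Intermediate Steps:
b = 5916 (b = 102*58 = 5916)
O = 26464 (O = 41667 - 15203 = 26464)
b/O = 5916/26464 = 5916*(1/26464) = 1479/6616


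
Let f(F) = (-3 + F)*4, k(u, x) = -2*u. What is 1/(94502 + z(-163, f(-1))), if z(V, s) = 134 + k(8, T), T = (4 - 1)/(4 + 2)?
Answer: 1/94620 ≈ 1.0569e-5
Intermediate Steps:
T = ½ (T = 3/6 = 3*(⅙) = ½ ≈ 0.50000)
f(F) = -12 + 4*F
z(V, s) = 118 (z(V, s) = 134 - 2*8 = 134 - 16 = 118)
1/(94502 + z(-163, f(-1))) = 1/(94502 + 118) = 1/94620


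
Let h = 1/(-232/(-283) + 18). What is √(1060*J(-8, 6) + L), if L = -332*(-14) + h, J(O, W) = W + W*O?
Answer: I*√1131018649414/5326 ≈ 199.68*I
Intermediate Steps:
J(O, W) = W + O*W
h = 283/5326 (h = 1/(-232*(-1/283) + 18) = 1/(232/283 + 18) = 1/(5326/283) = 283/5326 ≈ 0.053136)
L = 24755531/5326 (L = -332*(-14) + 283/5326 = 4648 + 283/5326 = 24755531/5326 ≈ 4648.1)
√(1060*J(-8, 6) + L) = √(1060*(6*(1 - 8)) + 24755531/5326) = √(1060*(6*(-7)) + 24755531/5326) = √(1060*(-42) + 24755531/5326) = √(-44520 + 24755531/5326) = √(-212357989/5326) = I*√1131018649414/5326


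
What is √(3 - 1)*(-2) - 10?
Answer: -10 - 2*√2 ≈ -12.828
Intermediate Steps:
√(3 - 1)*(-2) - 10 = √2*(-2) - 10 = -2*√2 - 10 = -10 - 2*√2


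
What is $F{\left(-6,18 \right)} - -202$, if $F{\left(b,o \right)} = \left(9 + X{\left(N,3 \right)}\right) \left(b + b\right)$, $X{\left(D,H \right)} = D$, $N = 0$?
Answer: $94$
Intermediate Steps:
$F{\left(b,o \right)} = 18 b$ ($F{\left(b,o \right)} = \left(9 + 0\right) \left(b + b\right) = 9 \cdot 2 b = 18 b$)
$F{\left(-6,18 \right)} - -202 = 18 \left(-6\right) - -202 = -108 + 202 = 94$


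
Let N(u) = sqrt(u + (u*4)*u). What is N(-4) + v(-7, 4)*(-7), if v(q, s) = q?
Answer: 49 + 2*sqrt(15) ≈ 56.746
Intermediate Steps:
N(u) = sqrt(u + 4*u**2) (N(u) = sqrt(u + (4*u)*u) = sqrt(u + 4*u**2))
N(-4) + v(-7, 4)*(-7) = sqrt(-4*(1 + 4*(-4))) - 7*(-7) = sqrt(-4*(1 - 16)) + 49 = sqrt(-4*(-15)) + 49 = sqrt(60) + 49 = 2*sqrt(15) + 49 = 49 + 2*sqrt(15)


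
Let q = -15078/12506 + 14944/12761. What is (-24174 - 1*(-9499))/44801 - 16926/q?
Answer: 60508291591171733/123666305947 ≈ 4.8929e+5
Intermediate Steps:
q = -2760347/79794533 (q = -15078*1/12506 + 14944*(1/12761) = -7539/6253 + 14944/12761 = -2760347/79794533 ≈ -0.034593)
(-24174 - 1*(-9499))/44801 - 16926/q = (-24174 - 1*(-9499))/44801 - 16926/(-2760347/79794533) = (-24174 + 9499)*(1/44801) - 16926*(-79794533/2760347) = -14675*1/44801 + 1350602265558/2760347 = -14675/44801 + 1350602265558/2760347 = 60508291591171733/123666305947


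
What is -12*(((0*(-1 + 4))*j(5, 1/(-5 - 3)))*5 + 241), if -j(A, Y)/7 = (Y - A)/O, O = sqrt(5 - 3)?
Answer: -2892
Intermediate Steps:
O = sqrt(2) ≈ 1.4142
j(A, Y) = -7*sqrt(2)*(Y - A)/2 (j(A, Y) = -7*(Y - A)/(sqrt(2)) = -7*(Y - A)*sqrt(2)/2 = -7*sqrt(2)*(Y - A)/2)
-12*(((0*(-1 + 4))*j(5, 1/(-5 - 3)))*5 + 241) = -12*(((0*(-1 + 4))*(7*sqrt(2)*(5 - 1/(-5 - 3))/2))*5 + 241) = -12*(((0*3)*(7*sqrt(2)*(5 - 1/(-8))/2))*5 + 241) = -12*((0*(7*sqrt(2)*(5 - 1*(-1/8))/2))*5 + 241) = -12*((0*(7*sqrt(2)*(5 + 1/8)/2))*5 + 241) = -12*((0*((7/2)*sqrt(2)*(41/8)))*5 + 241) = -12*((0*(287*sqrt(2)/16))*5 + 241) = -12*(0*5 + 241) = -12*(0 + 241) = -12*241 = -2892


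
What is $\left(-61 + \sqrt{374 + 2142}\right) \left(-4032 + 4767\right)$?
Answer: $-44835 + 1470 \sqrt{629} \approx -7967.6$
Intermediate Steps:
$\left(-61 + \sqrt{374 + 2142}\right) \left(-4032 + 4767\right) = \left(-61 + \sqrt{2516}\right) 735 = \left(-61 + 2 \sqrt{629}\right) 735 = -44835 + 1470 \sqrt{629}$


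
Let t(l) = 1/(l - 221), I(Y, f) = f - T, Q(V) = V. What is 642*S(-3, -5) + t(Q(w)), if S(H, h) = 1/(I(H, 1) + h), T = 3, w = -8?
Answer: -147025/1603 ≈ -91.719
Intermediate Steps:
I(Y, f) = -3 + f (I(Y, f) = f - 1*3 = f - 3 = -3 + f)
S(H, h) = 1/(-2 + h) (S(H, h) = 1/((-3 + 1) + h) = 1/(-2 + h))
t(l) = 1/(-221 + l)
642*S(-3, -5) + t(Q(w)) = 642/(-2 - 5) + 1/(-221 - 8) = 642/(-7) + 1/(-229) = 642*(-⅐) - 1/229 = -642/7 - 1/229 = -147025/1603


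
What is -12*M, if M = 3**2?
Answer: -108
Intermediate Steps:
M = 9
-12*M = -12*9 = -108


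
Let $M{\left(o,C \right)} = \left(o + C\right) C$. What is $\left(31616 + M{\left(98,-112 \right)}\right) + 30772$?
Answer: $63956$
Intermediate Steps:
$M{\left(o,C \right)} = C \left(C + o\right)$ ($M{\left(o,C \right)} = \left(C + o\right) C = C \left(C + o\right)$)
$\left(31616 + M{\left(98,-112 \right)}\right) + 30772 = \left(31616 - 112 \left(-112 + 98\right)\right) + 30772 = \left(31616 - -1568\right) + 30772 = \left(31616 + 1568\right) + 30772 = 33184 + 30772 = 63956$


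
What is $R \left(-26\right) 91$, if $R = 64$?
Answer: $-151424$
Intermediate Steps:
$R \left(-26\right) 91 = 64 \left(-26\right) 91 = \left(-1664\right) 91 = -151424$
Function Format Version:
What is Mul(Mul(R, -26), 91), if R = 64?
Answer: -151424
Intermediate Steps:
Mul(Mul(R, -26), 91) = Mul(Mul(64, -26), 91) = Mul(-1664, 91) = -151424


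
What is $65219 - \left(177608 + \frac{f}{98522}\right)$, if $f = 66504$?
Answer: $- \frac{5536427781}{49261} \approx -1.1239 \cdot 10^{5}$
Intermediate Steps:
$65219 - \left(177608 + \frac{f}{98522}\right) = 65219 - \left(177608 + \frac{66504}{98522}\right) = 65219 - \left(177608 + 66504 \cdot \frac{1}{98522}\right) = 65219 - \left(177608 + \frac{33252}{49261}\right) = 65219 - \frac{8749180940}{49261} = - \frac{5536427781}{49261}$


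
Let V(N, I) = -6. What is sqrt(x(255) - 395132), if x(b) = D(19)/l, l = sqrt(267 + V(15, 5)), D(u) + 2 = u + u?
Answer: 2*sqrt(-83076503 + 87*sqrt(29))/29 ≈ 628.59*I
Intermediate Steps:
D(u) = -2 + 2*u (D(u) = -2 + (u + u) = -2 + 2*u)
l = 3*sqrt(29) (l = sqrt(267 - 6) = sqrt(261) = 3*sqrt(29) ≈ 16.155)
x(b) = 12*sqrt(29)/29 (x(b) = (-2 + 2*19)/((3*sqrt(29))) = (-2 + 38)*(sqrt(29)/87) = 36*(sqrt(29)/87) = 12*sqrt(29)/29)
sqrt(x(255) - 395132) = sqrt(12*sqrt(29)/29 - 395132) = sqrt(-395132 + 12*sqrt(29)/29)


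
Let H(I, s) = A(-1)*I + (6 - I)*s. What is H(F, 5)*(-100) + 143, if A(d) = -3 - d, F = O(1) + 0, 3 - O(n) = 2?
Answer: -2157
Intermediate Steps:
O(n) = 1 (O(n) = 3 - 1*2 = 3 - 2 = 1)
F = 1 (F = 1 + 0 = 1)
H(I, s) = -2*I + s*(6 - I) (H(I, s) = (-3 - 1*(-1))*I + (6 - I)*s = (-3 + 1)*I + s*(6 - I) = -2*I + s*(6 - I))
H(F, 5)*(-100) + 143 = (-2*1 + 6*5 - 1*1*5)*(-100) + 143 = (-2 + 30 - 5)*(-100) + 143 = 23*(-100) + 143 = -2300 + 143 = -2157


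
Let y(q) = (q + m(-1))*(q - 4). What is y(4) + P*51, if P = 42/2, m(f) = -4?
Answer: 1071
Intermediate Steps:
y(q) = (-4 + q)² (y(q) = (q - 4)*(q - 4) = (-4 + q)*(-4 + q) = (-4 + q)²)
P = 21 (P = 42*(½) = 21)
y(4) + P*51 = (16 + 4² - 8*4) + 21*51 = (16 + 16 - 32) + 1071 = 0 + 1071 = 1071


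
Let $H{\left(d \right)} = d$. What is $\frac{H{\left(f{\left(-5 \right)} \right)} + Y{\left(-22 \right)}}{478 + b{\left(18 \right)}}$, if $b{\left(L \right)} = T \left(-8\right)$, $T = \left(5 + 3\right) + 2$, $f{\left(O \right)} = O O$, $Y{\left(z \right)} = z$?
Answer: $\frac{3}{398} \approx 0.0075377$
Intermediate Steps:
$f{\left(O \right)} = O^{2}$
$T = 10$ ($T = 8 + 2 = 10$)
$b{\left(L \right)} = -80$ ($b{\left(L \right)} = 10 \left(-8\right) = -80$)
$\frac{H{\left(f{\left(-5 \right)} \right)} + Y{\left(-22 \right)}}{478 + b{\left(18 \right)}} = \frac{\left(-5\right)^{2} - 22}{478 - 80} = \frac{25 - 22}{398} = 3 \cdot \frac{1}{398} = \frac{3}{398}$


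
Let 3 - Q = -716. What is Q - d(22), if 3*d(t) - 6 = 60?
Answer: 697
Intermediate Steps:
Q = 719 (Q = 3 - 1*(-716) = 3 + 716 = 719)
d(t) = 22 (d(t) = 2 + (⅓)*60 = 2 + 20 = 22)
Q - d(22) = 719 - 1*22 = 719 - 22 = 697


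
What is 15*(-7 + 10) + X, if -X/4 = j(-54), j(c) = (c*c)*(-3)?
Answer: 35037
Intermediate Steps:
j(c) = -3*c² (j(c) = c²*(-3) = -3*c²)
X = 34992 (X = -(-12)*(-54)² = -(-12)*2916 = -4*(-8748) = 34992)
15*(-7 + 10) + X = 15*(-7 + 10) + 34992 = 15*3 + 34992 = 45 + 34992 = 35037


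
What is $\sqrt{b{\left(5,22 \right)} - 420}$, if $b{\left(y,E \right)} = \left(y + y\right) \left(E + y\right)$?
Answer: $5 i \sqrt{6} \approx 12.247 i$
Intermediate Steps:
$b{\left(y,E \right)} = 2 y \left(E + y\right)$
$\sqrt{b{\left(5,22 \right)} - 420} = \sqrt{2 \cdot 5 \left(22 + 5\right) - 420} = \sqrt{2 \cdot 5 \cdot 27 - 420} = \sqrt{270 - 420} = \sqrt{-150} = 5 i \sqrt{6}$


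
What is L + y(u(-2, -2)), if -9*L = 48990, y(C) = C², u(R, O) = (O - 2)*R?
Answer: -16138/3 ≈ -5379.3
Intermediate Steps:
u(R, O) = R*(-2 + O) (u(R, O) = (-2 + O)*R = R*(-2 + O))
L = -16330/3 (L = -⅑*48990 = -16330/3 ≈ -5443.3)
L + y(u(-2, -2)) = -16330/3 + (-2*(-2 - 2))² = -16330/3 + (-2*(-4))² = -16330/3 + 8² = -16330/3 + 64 = -16138/3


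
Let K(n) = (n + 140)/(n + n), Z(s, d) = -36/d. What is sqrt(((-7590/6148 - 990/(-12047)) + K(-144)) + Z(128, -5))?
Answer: sqrt(7481514842777821370)/1110974340 ≈ 2.4620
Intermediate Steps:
K(n) = (140 + n)/(2*n) (K(n) = (140 + n)/((2*n)) = (140 + n)*(1/(2*n)) = (140 + n)/(2*n))
sqrt(((-7590/6148 - 990/(-12047)) + K(-144)) + Z(128, -5)) = sqrt(((-7590/6148 - 990/(-12047)) + (1/2)*(140 - 144)/(-144)) - 36/(-5)) = sqrt(((-7590*1/6148 - 990*(-1/12047)) + (1/2)*(-1/144)*(-4)) - 36*(-1/5)) = sqrt(((-3795/3074 + 990/12047) + 1/72) + 36/5) = sqrt((-42675105/37032478 + 1/72) + 36/5) = sqrt(-1517787541/1333169208 + 36/5) = sqrt(40405153783/6665846040) = sqrt(7481514842777821370)/1110974340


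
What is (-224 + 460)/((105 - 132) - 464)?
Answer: -236/491 ≈ -0.48065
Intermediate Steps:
(-224 + 460)/((105 - 132) - 464) = 236/(-27 - 464) = 236/(-491) = 236*(-1/491) = -236/491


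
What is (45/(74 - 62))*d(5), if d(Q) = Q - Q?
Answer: 0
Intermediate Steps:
d(Q) = 0
(45/(74 - 62))*d(5) = (45/(74 - 62))*0 = (45/12)*0 = (45*(1/12))*0 = (15/4)*0 = 0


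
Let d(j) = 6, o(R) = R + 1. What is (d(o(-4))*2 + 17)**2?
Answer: 841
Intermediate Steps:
o(R) = 1 + R
(d(o(-4))*2 + 17)**2 = (6*2 + 17)**2 = (12 + 17)**2 = 29**2 = 841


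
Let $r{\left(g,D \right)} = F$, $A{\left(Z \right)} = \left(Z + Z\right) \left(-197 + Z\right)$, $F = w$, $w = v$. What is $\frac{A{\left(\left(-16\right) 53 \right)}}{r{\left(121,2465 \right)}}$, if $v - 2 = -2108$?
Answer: $- \frac{886160}{1053} \approx -841.56$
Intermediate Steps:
$v = -2106$ ($v = 2 - 2108 = -2106$)
$w = -2106$
$F = -2106$
$A{\left(Z \right)} = 2 Z \left(-197 + Z\right)$
$r{\left(g,D \right)} = -2106$
$\frac{A{\left(\left(-16\right) 53 \right)}}{r{\left(121,2465 \right)}} = \frac{2 \left(\left(-16\right) 53\right) \left(-197 - 848\right)}{-2106} = 2 \left(-848\right) \left(-197 - 848\right) \left(- \frac{1}{2106}\right) = 2 \left(-848\right) \left(-1045\right) \left(- \frac{1}{2106}\right) = 1772320 \left(- \frac{1}{2106}\right) = - \frac{886160}{1053}$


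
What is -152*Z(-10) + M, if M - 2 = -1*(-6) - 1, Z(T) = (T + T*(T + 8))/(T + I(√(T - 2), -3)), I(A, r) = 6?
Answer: 387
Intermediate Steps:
Z(T) = (T + T*(8 + T))/(6 + T) (Z(T) = (T + T*(T + 8))/(T + 6) = (T + T*(8 + T))/(6 + T))
M = 7 (M = 2 + (-1*(-6) - 1) = 2 + (6 - 1) = 2 + 5 = 7)
-152*Z(-10) + M = -(-1520)*(9 - 10)/(6 - 10) + 7 = -(-1520)*(-1)/(-4) + 7 = -(-1520)*(-1)*(-1)/4 + 7 = -152*(-5/2) + 7 = 380 + 7 = 387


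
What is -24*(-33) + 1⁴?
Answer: 793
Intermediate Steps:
-24*(-33) + 1⁴ = 792 + 1 = 793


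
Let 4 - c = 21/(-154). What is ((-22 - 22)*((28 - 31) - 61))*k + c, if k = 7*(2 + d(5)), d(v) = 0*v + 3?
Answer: 2168411/22 ≈ 98564.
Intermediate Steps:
d(v) = 3 (d(v) = 0 + 3 = 3)
c = 91/22 (c = 4 - 21/(-154) = 4 - 21*(-1)/154 = 4 - 1*(-3/22) = 4 + 3/22 = 91/22 ≈ 4.1364)
k = 35 (k = 7*(2 + 3) = 7*5 = 35)
((-22 - 22)*((28 - 31) - 61))*k + c = ((-22 - 22)*((28 - 31) - 61))*35 + 91/22 = -44*(-3 - 61)*35 + 91/22 = -44*(-64)*35 + 91/22 = 2816*35 + 91/22 = 98560 + 91/22 = 2168411/22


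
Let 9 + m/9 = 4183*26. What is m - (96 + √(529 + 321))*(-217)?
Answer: 999573 + 1085*√34 ≈ 1.0059e+6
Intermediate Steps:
m = 978741 (m = -81 + 9*(4183*26) = -81 + 9*108758 = -81 + 978822 = 978741)
m - (96 + √(529 + 321))*(-217) = 978741 - (96 + √(529 + 321))*(-217) = 978741 - (96 + √850)*(-217) = 978741 - (96 + 5*√34)*(-217) = 978741 - (-20832 - 1085*√34) = 978741 + (20832 + 1085*√34) = 999573 + 1085*√34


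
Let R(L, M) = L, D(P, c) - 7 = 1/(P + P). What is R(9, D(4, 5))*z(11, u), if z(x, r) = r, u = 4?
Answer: 36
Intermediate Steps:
D(P, c) = 7 + 1/(2*P) (D(P, c) = 7 + 1/(P + P) = 7 + 1/(2*P))
R(9, D(4, 5))*z(11, u) = 9*4 = 36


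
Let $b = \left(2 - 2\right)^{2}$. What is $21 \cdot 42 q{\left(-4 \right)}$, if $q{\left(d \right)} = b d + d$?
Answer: $-3528$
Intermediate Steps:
$b = 0$ ($b = 0^{2} = 0$)
$q{\left(d \right)} = d$ ($q{\left(d \right)} = 0 d + d = 0 + d = d$)
$21 \cdot 42 q{\left(-4 \right)} = 21 \cdot 42 \left(-4\right) = 882 \left(-4\right) = -3528$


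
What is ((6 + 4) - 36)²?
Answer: 676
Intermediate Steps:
((6 + 4) - 36)² = (10 - 36)² = (-26)² = 676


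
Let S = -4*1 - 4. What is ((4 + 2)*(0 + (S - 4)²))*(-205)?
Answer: -177120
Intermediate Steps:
S = -8 (S = -4 - 4 = -8)
((4 + 2)*(0 + (S - 4)²))*(-205) = ((4 + 2)*(0 + (-8 - 4)²))*(-205) = (6*(0 + (-12)²))*(-205) = (6*(0 + 144))*(-205) = (6*144)*(-205) = 864*(-205) = -177120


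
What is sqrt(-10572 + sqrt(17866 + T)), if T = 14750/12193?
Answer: sqrt(-1571731300428 + 24386*sqrt(664076162346))/12193 ≈ 102.17*I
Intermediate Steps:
T = 14750/12193 (T = 14750*(1/12193) = 14750/12193 ≈ 1.2097)
sqrt(-10572 + sqrt(17866 + T)) = sqrt(-10572 + sqrt(17866 + 14750/12193)) = sqrt(-10572 + sqrt(217854888/12193)) = sqrt(-10572 + 2*sqrt(664076162346)/12193)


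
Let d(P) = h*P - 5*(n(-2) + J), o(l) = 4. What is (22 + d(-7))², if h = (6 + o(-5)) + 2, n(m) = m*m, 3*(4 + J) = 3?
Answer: 4489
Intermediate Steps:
J = -3 (J = -4 + (⅓)*3 = -4 + 1 = -3)
n(m) = m²
h = 12 (h = (6 + 4) + 2 = 10 + 2 = 12)
d(P) = -5 + 12*P (d(P) = 12*P - 5*((-2)² - 3) = 12*P - 5*(4 - 3) = 12*P - 5*1 = 12*P - 5 = -5 + 12*P)
(22 + d(-7))² = (22 + (-5 + 12*(-7)))² = (22 + (-5 - 84))² = (22 - 89)² = (-67)² = 4489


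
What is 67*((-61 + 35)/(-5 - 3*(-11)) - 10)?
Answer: -10251/14 ≈ -732.21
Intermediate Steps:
67*((-61 + 35)/(-5 - 3*(-11)) - 10) = 67*(-26/(-5 + 33) - 10) = 67*(-26/28 - 10) = 67*(-26*1/28 - 10) = 67*(-13/14 - 10) = 67*(-153/14) = -10251/14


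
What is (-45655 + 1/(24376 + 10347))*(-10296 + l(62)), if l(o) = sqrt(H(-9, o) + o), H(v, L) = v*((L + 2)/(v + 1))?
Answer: 1255540622688/2671 - 1585278564*sqrt(134)/34723 ≈ 4.6954e+8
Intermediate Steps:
H(v, L) = v*(2 + L)/(1 + v) (H(v, L) = v*((2 + L)/(1 + v)) = v*(2 + L)/(1 + v))
l(o) = sqrt(9/4 + 17*o/8) (l(o) = sqrt(-9*(2 + o)/(1 - 9) + o) = sqrt(-9*(2 + o)/(-8) + o) = sqrt(-9*(-1/8)*(2 + o) + o) = sqrt((9/4 + 9*o/8) + o) = sqrt(9/4 + 17*o/8))
(-45655 + 1/(24376 + 10347))*(-10296 + l(62)) = (-45655 + 1/(24376 + 10347))*(-10296 + sqrt(36 + 34*62)/4) = (-45655 + 1/34723)*(-10296 + sqrt(36 + 2108)/4) = (-45655 + 1/34723)*(-10296 + sqrt(2144)/4) = -1585278564*(-10296 + (4*sqrt(134))/4)/34723 = -1585278564*(-10296 + sqrt(134))/34723 = 1255540622688/2671 - 1585278564*sqrt(134)/34723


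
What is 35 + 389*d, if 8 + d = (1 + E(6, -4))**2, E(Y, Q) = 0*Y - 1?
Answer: -3077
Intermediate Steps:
E(Y, Q) = -1 (E(Y, Q) = 0 - 1 = -1)
d = -8 (d = -8 + (1 - 1)**2 = -8 + 0**2 = -8 + 0 = -8)
35 + 389*d = 35 + 389*(-8) = 35 - 3112 = -3077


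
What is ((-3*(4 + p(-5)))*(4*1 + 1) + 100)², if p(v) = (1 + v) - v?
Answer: 625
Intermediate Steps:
p(v) = 1
((-3*(4 + p(-5)))*(4*1 + 1) + 100)² = ((-3*(4 + 1))*(4*1 + 1) + 100)² = ((-3*5)*(4 + 1) + 100)² = (-15*5 + 100)² = (-75 + 100)² = 25² = 625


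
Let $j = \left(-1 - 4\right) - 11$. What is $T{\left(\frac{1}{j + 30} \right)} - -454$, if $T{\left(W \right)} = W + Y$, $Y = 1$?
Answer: $\frac{6371}{14} \approx 455.07$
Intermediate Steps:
$j = -16$ ($j = -5 - 11 = -16$)
$T{\left(W \right)} = 1 + W$ ($T{\left(W \right)} = W + 1 = 1 + W$)
$T{\left(\frac{1}{j + 30} \right)} - -454 = \left(1 + \frac{1}{-16 + 30}\right) - -454 = \left(1 + \frac{1}{14}\right) + 454 = \frac{15}{14} + 454 = \frac{6371}{14}$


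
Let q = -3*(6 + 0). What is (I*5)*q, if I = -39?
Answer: 3510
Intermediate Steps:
q = -18 (q = -3*6 = -18)
(I*5)*q = -39*5*(-18) = -195*(-18) = 3510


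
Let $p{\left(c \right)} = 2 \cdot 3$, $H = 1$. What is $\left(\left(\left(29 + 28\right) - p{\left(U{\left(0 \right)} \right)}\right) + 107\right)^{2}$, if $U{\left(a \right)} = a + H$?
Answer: $24964$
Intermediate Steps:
$U{\left(a \right)} = 1 + a$ ($U{\left(a \right)} = a + 1 = 1 + a$)
$p{\left(c \right)} = 6$
$\left(\left(\left(29 + 28\right) - p{\left(U{\left(0 \right)} \right)}\right) + 107\right)^{2} = \left(\left(\left(29 + 28\right) - 6\right) + 107\right)^{2} = \left(\left(57 - 6\right) + 107\right)^{2} = \left(51 + 107\right)^{2} = 158^{2} = 24964$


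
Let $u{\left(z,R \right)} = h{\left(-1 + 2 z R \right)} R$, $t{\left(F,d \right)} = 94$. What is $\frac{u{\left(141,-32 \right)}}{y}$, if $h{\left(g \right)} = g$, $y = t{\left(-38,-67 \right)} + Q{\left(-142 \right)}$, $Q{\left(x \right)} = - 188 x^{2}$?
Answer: $- \frac{144400}{1895369} \approx -0.076186$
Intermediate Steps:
$y = -3790738$ ($y = 94 - 188 \left(-142\right)^{2} = 94 - 3790832 = -3790738$)
$u{\left(z,R \right)} = R \left(-1 + 2 R z\right)$ ($u{\left(z,R \right)} = \left(-1 + 2 z R\right) R = \left(-1 + 2 R z\right) R = R \left(-1 + 2 R z\right)$)
$\frac{u{\left(141,-32 \right)}}{y} = \frac{\left(-32\right) \left(-1 + 2 \left(-32\right) 141\right)}{-3790738} = - 32 \left(-1 - 9024\right) \left(- \frac{1}{3790738}\right) = \left(-32\right) \left(-9025\right) \left(- \frac{1}{3790738}\right) = 288800 \left(- \frac{1}{3790738}\right) = - \frac{144400}{1895369}$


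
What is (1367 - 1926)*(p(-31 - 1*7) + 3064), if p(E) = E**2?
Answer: -2519972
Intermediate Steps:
(1367 - 1926)*(p(-31 - 1*7) + 3064) = (1367 - 1926)*((-31 - 1*7)**2 + 3064) = -559*((-31 - 7)**2 + 3064) = -559*((-38)**2 + 3064) = -559*(1444 + 3064) = -559*4508 = -2519972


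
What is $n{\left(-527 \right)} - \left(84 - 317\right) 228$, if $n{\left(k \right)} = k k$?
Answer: $330853$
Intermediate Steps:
$n{\left(k \right)} = k^{2}$
$n{\left(-527 \right)} - \left(84 - 317\right) 228 = \left(-527\right)^{2} - \left(84 - 317\right) 228 = 277729 - \left(-233\right) 228 = 277729 - -53124 = 277729 + 53124 = 330853$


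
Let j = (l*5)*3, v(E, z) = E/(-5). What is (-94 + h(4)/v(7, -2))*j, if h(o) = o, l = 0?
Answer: 0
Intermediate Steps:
v(E, z) = -E/5 (v(E, z) = E*(-⅕) = -E/5)
j = 0 (j = (0*5)*3 = 0*3 = 0)
(-94 + h(4)/v(7, -2))*j = (-94 + 4/((-⅕*7)))*0 = (-94 + 4/(-7/5))*0 = (-94 + 4*(-5/7))*0 = (-94 - 20/7)*0 = -678/7*0 = 0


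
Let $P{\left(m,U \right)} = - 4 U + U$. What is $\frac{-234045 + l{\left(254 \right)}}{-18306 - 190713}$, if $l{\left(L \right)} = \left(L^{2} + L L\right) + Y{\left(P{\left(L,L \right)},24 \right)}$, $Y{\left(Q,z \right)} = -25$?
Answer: $\frac{105038}{209019} \approx 0.50253$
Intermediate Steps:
$P{\left(m,U \right)} = - 3 U$
$l{\left(L \right)} = -25 + 2 L^{2}$ ($l{\left(L \right)} = \left(L^{2} + L L\right) - 25 = \left(L^{2} + L^{2}\right) - 25 = 2 L^{2} - 25 = -25 + 2 L^{2}$)
$\frac{-234045 + l{\left(254 \right)}}{-18306 - 190713} = \frac{-234045 - \left(25 - 2 \cdot 254^{2}\right)}{-18306 - 190713} = \frac{-234045 + \left(-25 + 2 \cdot 64516\right)}{-209019} = \left(-234045 + \left(-25 + 129032\right)\right) \left(- \frac{1}{209019}\right) = \left(-234045 + 129007\right) \left(- \frac{1}{209019}\right) = \left(-105038\right) \left(- \frac{1}{209019}\right) = \frac{105038}{209019}$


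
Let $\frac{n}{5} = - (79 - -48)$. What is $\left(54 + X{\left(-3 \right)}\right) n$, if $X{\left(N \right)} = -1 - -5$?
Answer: $-36830$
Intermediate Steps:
$X{\left(N \right)} = 4$ ($X{\left(N \right)} = -1 + 5 = 4$)
$n = -635$ ($n = 5 \left(- (79 - -48)\right) = 5 \left(- (79 + 48)\right) = 5 \left(\left(-1\right) 127\right) = 5 \left(-127\right) = -635$)
$\left(54 + X{\left(-3 \right)}\right) n = \left(54 + 4\right) \left(-635\right) = 58 \left(-635\right) = -36830$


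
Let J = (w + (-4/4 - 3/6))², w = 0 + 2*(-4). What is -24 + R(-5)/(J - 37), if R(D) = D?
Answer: -5132/213 ≈ -24.094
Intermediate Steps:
w = -8 (w = 0 - 8 = -8)
J = 361/4 (J = (-8 + (-4/4 - 3/6))² = (-8 + (-4*¼ - 3*⅙))² = (-8 + (-1 - ½))² = (-8 - 3/2)² = (-19/2)² = 361/4 ≈ 90.250)
-24 + R(-5)/(J - 37) = -24 - 5/(361/4 - 37) = -24 - 5/213/4 = -24 - 5*4/213 = -24 - 20/213 = -5132/213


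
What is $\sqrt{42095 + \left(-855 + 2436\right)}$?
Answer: $2 \sqrt{10919} \approx 208.99$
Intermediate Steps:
$\sqrt{42095 + \left(-855 + 2436\right)} = \sqrt{42095 + 1581} = \sqrt{43676} = 2 \sqrt{10919}$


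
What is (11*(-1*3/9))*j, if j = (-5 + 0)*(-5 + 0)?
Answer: -275/3 ≈ -91.667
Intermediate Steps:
j = 25 (j = -5*(-5) = 25)
(11*(-1*3/9))*j = (11*(-1*3/9))*25 = (11*(-3*1/9))*25 = (11*(-1/3))*25 = -11/3*25 = -275/3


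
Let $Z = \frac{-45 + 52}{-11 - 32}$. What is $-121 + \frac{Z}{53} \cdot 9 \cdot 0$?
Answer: $-121$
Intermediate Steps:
$Z = - \frac{7}{43}$ ($Z = \frac{7}{-43} = 7 \left(- \frac{1}{43}\right) = - \frac{7}{43} \approx -0.16279$)
$-121 + \frac{Z}{53} \cdot 9 \cdot 0 = -121 + - \frac{7}{43 \cdot 53} \cdot 9 \cdot 0 = -121 + \left(- \frac{7}{43}\right) \frac{1}{53} \cdot 0 = -121 - 0 = -121 + 0 = -121$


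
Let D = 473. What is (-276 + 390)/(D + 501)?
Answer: 57/487 ≈ 0.11704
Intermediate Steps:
(-276 + 390)/(D + 501) = (-276 + 390)/(473 + 501) = 114/974 = 114*(1/974) = 57/487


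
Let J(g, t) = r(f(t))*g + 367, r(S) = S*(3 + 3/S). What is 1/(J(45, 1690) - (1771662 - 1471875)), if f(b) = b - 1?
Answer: -1/71270 ≈ -1.4031e-5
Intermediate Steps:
f(b) = -1 + b
J(g, t) = 367 + 3*g*t (J(g, t) = (3 + 3*(-1 + t))*g + 367 = (3 + (-3 + 3*t))*g + 367 = (3*t)*g + 367 = 3*g*t + 367 = 367 + 3*g*t)
1/(J(45, 1690) - (1771662 - 1471875)) = 1/((367 + 3*45*1690) - (1771662 - 1471875)) = 1/((367 + 228150) - 1*299787) = 1/(228517 - 299787) = 1/(-71270) = -1/71270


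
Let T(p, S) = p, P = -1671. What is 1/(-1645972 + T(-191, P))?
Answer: -1/1646163 ≈ -6.0747e-7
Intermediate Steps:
1/(-1645972 + T(-191, P)) = 1/(-1645972 - 191) = 1/(-1646163) = -1/1646163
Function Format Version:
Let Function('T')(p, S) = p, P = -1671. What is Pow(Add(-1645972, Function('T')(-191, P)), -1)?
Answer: Rational(-1, 1646163) ≈ -6.0747e-7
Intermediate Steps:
Pow(Add(-1645972, Function('T')(-191, P)), -1) = Pow(Add(-1645972, -191), -1) = Pow(-1646163, -1) = Rational(-1, 1646163)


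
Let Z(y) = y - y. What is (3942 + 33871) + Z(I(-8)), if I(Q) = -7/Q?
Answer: 37813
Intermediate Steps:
Z(y) = 0
(3942 + 33871) + Z(I(-8)) = (3942 + 33871) + 0 = 37813 + 0 = 37813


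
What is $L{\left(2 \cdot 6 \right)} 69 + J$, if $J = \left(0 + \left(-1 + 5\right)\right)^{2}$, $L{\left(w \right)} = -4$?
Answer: $-260$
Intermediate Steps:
$J = 16$ ($J = \left(0 + 4\right)^{2} = 4^{2} = 16$)
$L{\left(2 \cdot 6 \right)} 69 + J = \left(-4\right) 69 + 16 = -276 + 16 = -260$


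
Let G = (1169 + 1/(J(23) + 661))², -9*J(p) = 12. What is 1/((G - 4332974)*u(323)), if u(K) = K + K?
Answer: -3916441/7505077879560028 ≈ -5.2184e-10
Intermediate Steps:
u(K) = 2*K
J(p) = -4/3 (J(p) = -⅑*12 = -4/3)
G = 5352069410116/3916441 (G = (1169 + 1/(-4/3 + 661))² = (1169 + 1/(1979/3))² = (1169 + 3/1979)² = (2313454/1979)² = 5352069410116/3916441 ≈ 1.3666e+6)
1/((G - 4332974)*u(323)) = 1/((5352069410116/3916441 - 4332974)*((2*323))) = 1/(-11617767615418/3916441*646) = -3916441/11617767615418*1/646 = -3916441/7505077879560028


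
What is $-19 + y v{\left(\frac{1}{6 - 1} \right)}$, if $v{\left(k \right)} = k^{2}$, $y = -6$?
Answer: $- \frac{481}{25} \approx -19.24$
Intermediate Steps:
$-19 + y v{\left(\frac{1}{6 - 1} \right)} = -19 - 6 \left(\frac{1}{6 - 1}\right)^{2} = -19 - 6 \left(\frac{1}{5}\right)^{2} = -19 - \frac{6}{25} = - \frac{481}{25}$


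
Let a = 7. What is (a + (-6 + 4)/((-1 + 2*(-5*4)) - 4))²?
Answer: 100489/2025 ≈ 49.624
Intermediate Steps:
(a + (-6 + 4)/((-1 + 2*(-5*4)) - 4))² = (7 + (-6 + 4)/((-1 + 2*(-5*4)) - 4))² = (7 - 2/((-1 + 2*(-20)) - 4))² = (7 - 2/((-1 - 40) - 4))² = (7 - 2/(-41 - 4))² = (7 - 2/(-45))² = (7 - 2*(-1/45))² = (7 + 2/45)² = (317/45)² = 100489/2025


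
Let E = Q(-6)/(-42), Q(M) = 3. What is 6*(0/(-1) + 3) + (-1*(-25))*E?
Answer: 227/14 ≈ 16.214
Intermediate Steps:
E = -1/14 (E = 3/(-42) = 3*(-1/42) = -1/14 ≈ -0.071429)
6*(0/(-1) + 3) + (-1*(-25))*E = 6*(0/(-1) + 3) - 1*(-25)*(-1/14) = 6*(0*(-1) + 3) + 25*(-1/14) = 6*(0 + 3) - 25/14 = 6*3 - 25/14 = 18 - 25/14 = 227/14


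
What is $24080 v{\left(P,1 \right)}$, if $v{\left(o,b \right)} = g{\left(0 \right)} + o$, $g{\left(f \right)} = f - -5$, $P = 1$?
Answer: $144480$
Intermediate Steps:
$g{\left(f \right)} = 5 + f$ ($g{\left(f \right)} = f + 5 = 5 + f$)
$v{\left(o,b \right)} = 5 + o$ ($v{\left(o,b \right)} = \left(5 + 0\right) + o = 5 + o$)
$24080 v{\left(P,1 \right)} = 24080 \left(5 + 1\right) = 24080 \cdot 6 = 144480$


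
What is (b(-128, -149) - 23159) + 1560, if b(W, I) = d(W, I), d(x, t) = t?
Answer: -21748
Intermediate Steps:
b(W, I) = I
(b(-128, -149) - 23159) + 1560 = (-149 - 23159) + 1560 = -23308 + 1560 = -21748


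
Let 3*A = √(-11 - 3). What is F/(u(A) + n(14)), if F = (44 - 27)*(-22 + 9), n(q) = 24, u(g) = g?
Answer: -23868/2599 + 663*I*√14/5198 ≈ -9.1835 + 0.47724*I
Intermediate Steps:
A = I*√14/3 (A = √(-11 - 3)/3 = √(-14)/3 = (I*√14)/3 = I*√14/3 ≈ 1.2472*I)
F = -221 (F = 17*(-13) = -221)
F/(u(A) + n(14)) = -221/(I*√14/3 + 24) = -221/(24 + I*√14/3)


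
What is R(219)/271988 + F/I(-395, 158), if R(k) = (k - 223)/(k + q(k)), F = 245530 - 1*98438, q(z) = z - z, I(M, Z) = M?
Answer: -2190397424951/5882080485 ≈ -372.38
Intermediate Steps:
q(z) = 0
F = 147092 (F = 245530 - 98438 = 147092)
R(k) = (-223 + k)/k (R(k) = (k - 223)/(k + 0) = (-223 + k)/k)
R(219)/271988 + F/I(-395, 158) = ((-223 + 219)/219)/271988 + 147092/(-395) = ((1/219)*(-4))*(1/271988) + 147092*(-1/395) = -4/219*1/271988 - 147092/395 = -1/14891343 - 147092/395 = -2190397424951/5882080485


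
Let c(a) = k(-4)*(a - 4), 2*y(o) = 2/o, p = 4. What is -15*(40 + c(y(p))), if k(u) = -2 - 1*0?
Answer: -1425/2 ≈ -712.50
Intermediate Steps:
k(u) = -2 (k(u) = -2 + 0 = -2)
y(o) = 1/o (y(o) = (2/o)/2 = 1/o)
c(a) = 8 - 2*a (c(a) = -2*(a - 4) = -2*(-4 + a) = 8 - 2*a)
-15*(40 + c(y(p))) = -15*(40 + (8 - 2/4)) = -15*(40 + (8 - 2*1/4)) = -15*(40 + (8 - 1/2)) = -15*(40 + 15/2) = -15*95/2 = -1425/2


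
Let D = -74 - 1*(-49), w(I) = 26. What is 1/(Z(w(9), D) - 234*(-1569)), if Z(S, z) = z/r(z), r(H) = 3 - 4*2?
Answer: 1/367151 ≈ 2.7237e-6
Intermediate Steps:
D = -25 (D = -74 + 49 = -25)
r(H) = -5 (r(H) = 3 - 8 = -5)
Z(S, z) = -z/5 (Z(S, z) = z/(-5) = z*(-1/5) = -z/5)
1/(Z(w(9), D) - 234*(-1569)) = 1/(-1/5*(-25) - 234*(-1569)) = 1/(5 + 367146) = 1/367151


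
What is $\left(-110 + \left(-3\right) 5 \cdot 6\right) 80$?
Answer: $-16000$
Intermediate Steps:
$\left(-110 + \left(-3\right) 5 \cdot 6\right) 80 = \left(-110 - 90\right) 80 = \left(-200\right) 80 = -16000$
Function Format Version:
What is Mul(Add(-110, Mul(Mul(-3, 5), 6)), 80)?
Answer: -16000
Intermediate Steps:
Mul(Add(-110, Mul(Mul(-3, 5), 6)), 80) = Mul(Add(-110, Mul(-15, 6)), 80) = Mul(Add(-110, -90), 80) = Mul(-200, 80) = -16000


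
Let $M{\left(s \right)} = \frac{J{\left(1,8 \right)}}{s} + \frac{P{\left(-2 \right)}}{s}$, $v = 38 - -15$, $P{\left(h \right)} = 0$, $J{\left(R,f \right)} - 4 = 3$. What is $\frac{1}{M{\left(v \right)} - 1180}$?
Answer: $- \frac{53}{62533} \approx -0.00084755$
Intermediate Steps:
$J{\left(R,f \right)} = 7$ ($J{\left(R,f \right)} = 4 + 3 = 7$)
$v = 53$ ($v = 38 + 15 = 53$)
$M{\left(s \right)} = \frac{7}{s}$ ($M{\left(s \right)} = \frac{7}{s} + \frac{0}{s} = \frac{7}{s} + 0 = \frac{7}{s}$)
$\frac{1}{M{\left(v \right)} - 1180} = \frac{1}{\frac{7}{53} - 1180} = \frac{1}{- \frac{62533}{53}} = - \frac{53}{62533}$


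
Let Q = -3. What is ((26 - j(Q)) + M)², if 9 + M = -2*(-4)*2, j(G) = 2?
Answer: 961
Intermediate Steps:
M = 7 (M = -9 - 2*(-4)*2 = -9 + 8*2 = -9 + 16 = 7)
((26 - j(Q)) + M)² = ((26 - 1*2) + 7)² = ((26 - 2) + 7)² = (24 + 7)² = 31² = 961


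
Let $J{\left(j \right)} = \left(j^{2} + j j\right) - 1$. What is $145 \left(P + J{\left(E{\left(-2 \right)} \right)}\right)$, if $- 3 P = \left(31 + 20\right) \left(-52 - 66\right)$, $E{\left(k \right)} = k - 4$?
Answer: $301165$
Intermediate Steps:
$E{\left(k \right)} = -4 + k$ ($E{\left(k \right)} = k - 4 = -4 + k$)
$J{\left(j \right)} = -1 + 2 j^{2}$ ($J{\left(j \right)} = \left(j^{2} + j^{2}\right) - 1 = 2 j^{2} - 1 = -1 + 2 j^{2}$)
$P = 2006$ ($P = - \frac{\left(31 + 20\right) \left(-52 - 66\right)}{3} = - \frac{51 \left(-118\right)}{3} = \left(- \frac{1}{3}\right) \left(-6018\right) = 2006$)
$145 \left(P + J{\left(E{\left(-2 \right)} \right)}\right) = 145 \left(2006 - \left(1 - 2 \left(-4 - 2\right)^{2}\right)\right) = 145 \left(2006 - \left(1 - 2 \left(-6\right)^{2}\right)\right) = 145 \left(2006 + \left(-1 + 2 \cdot 36\right)\right) = 145 \left(2006 + \left(-1 + 72\right)\right) = 145 \left(2006 + 71\right) = 145 \cdot 2077 = 301165$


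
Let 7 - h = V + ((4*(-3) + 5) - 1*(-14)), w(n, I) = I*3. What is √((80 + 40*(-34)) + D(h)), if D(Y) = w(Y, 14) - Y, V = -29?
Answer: I*√1267 ≈ 35.595*I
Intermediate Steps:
w(n, I) = 3*I
h = 29 (h = 7 - (-29 + ((4*(-3) + 5) - 1*(-14))) = 7 - (-29 + ((-12 + 5) + 14)) = 7 - (-29 + (-7 + 14)) = 7 - (-29 + 7) = 7 - 1*(-22) = 7 + 22 = 29)
D(Y) = 42 - Y (D(Y) = 3*14 - Y = 42 - Y)
√((80 + 40*(-34)) + D(h)) = √((80 + 40*(-34)) + (42 - 1*29)) = √((80 - 1360) + (42 - 29)) = √(-1280 + 13) = √(-1267) = I*√1267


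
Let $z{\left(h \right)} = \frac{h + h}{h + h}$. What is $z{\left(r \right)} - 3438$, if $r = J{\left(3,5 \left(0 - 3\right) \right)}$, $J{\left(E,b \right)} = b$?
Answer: $-3437$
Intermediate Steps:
$r = -15$ ($r = 5 \left(0 - 3\right) = 5 \left(-3\right) = -15$)
$z{\left(h \right)} = 1$ ($z{\left(h \right)} = \frac{2 h}{2 h} = 2 h \frac{1}{2 h} = 1$)
$z{\left(r \right)} - 3438 = 1 - 3438 = -3437$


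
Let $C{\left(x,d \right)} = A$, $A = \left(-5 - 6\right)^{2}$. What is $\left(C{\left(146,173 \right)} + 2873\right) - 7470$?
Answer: $-4476$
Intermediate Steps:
$A = 121$ ($A = \left(-11\right)^{2} = 121$)
$C{\left(x,d \right)} = 121$
$\left(C{\left(146,173 \right)} + 2873\right) - 7470 = \left(121 + 2873\right) - 7470 = 2994 - 7470 = -4476$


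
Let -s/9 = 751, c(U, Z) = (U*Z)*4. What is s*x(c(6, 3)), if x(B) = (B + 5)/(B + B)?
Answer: -57827/16 ≈ -3614.2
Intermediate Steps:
c(U, Z) = 4*U*Z
x(B) = (5 + B)/(2*B) (x(B) = (5 + B)/((2*B)) = (5 + B)*(1/(2*B)) = (5 + B)/(2*B))
s = -6759 (s = -9*751 = -6759)
s*x(c(6, 3)) = -6759*(5 + 4*6*3)/(2*(4*6*3)) = -6759*(5 + 72)/(2*72) = -6759*77/(2*72) = -6759*77/144 = -57827/16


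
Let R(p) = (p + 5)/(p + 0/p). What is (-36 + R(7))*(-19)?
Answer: 4560/7 ≈ 651.43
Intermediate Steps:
R(p) = (5 + p)/p (R(p) = (5 + p)/(p + 0) = (5 + p)/p)
(-36 + R(7))*(-19) = (-36 + (5 + 7)/7)*(-19) = (-36 + (⅐)*12)*(-19) = (-36 + 12/7)*(-19) = -240/7*(-19) = 4560/7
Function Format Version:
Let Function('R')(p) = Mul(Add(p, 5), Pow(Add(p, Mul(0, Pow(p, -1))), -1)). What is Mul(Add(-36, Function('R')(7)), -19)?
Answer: Rational(4560, 7) ≈ 651.43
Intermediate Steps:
Function('R')(p) = Mul(Pow(p, -1), Add(5, p)) (Function('R')(p) = Mul(Add(5, p), Pow(Add(p, 0), -1)) = Mul(Add(5, p), Pow(p, -1)) = Mul(Pow(p, -1), Add(5, p)))
Mul(Add(-36, Function('R')(7)), -19) = Mul(Add(-36, Mul(Pow(7, -1), Add(5, 7))), -19) = Mul(Add(-36, Mul(Rational(1, 7), 12)), -19) = Mul(Add(-36, Rational(12, 7)), -19) = Mul(Rational(-240, 7), -19) = Rational(4560, 7)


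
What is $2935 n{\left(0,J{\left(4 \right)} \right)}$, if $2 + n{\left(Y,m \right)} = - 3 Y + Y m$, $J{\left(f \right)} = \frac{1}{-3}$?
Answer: $-5870$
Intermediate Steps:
$J{\left(f \right)} = - \frac{1}{3}$
$n{\left(Y,m \right)} = -2 - 3 Y + Y m$ ($n{\left(Y,m \right)} = -2 + \left(- 3 Y + Y m\right) = -2 - 3 Y + Y m$)
$2935 n{\left(0,J{\left(4 \right)} \right)} = 2935 \left(-2 - 0 + 0 \left(- \frac{1}{3}\right)\right) = 2935 \left(-2 + 0 + 0\right) = 2935 \left(-2\right) = -5870$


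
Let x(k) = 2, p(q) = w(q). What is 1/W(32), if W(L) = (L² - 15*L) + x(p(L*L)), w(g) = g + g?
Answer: 1/546 ≈ 0.0018315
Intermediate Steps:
w(g) = 2*g
p(q) = 2*q
W(L) = 2 + L² - 15*L (W(L) = (L² - 15*L) + 2 = 2 + L² - 15*L)
1/W(32) = 1/(2 + 32² - 15*32) = 1/(2 + 1024 - 480) = 1/546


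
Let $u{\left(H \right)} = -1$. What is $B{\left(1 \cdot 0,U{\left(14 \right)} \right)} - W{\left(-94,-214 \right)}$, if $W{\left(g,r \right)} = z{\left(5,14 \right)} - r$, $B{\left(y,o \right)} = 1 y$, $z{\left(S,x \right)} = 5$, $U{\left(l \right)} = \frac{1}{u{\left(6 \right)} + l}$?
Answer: $-219$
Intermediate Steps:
$U{\left(l \right)} = \frac{1}{-1 + l}$
$B{\left(y,o \right)} = y$
$W{\left(g,r \right)} = 5 - r$
$B{\left(1 \cdot 0,U{\left(14 \right)} \right)} - W{\left(-94,-214 \right)} = 1 \cdot 0 - \left(5 - -214\right) = 0 - \left(5 + 214\right) = 0 - 219 = -219$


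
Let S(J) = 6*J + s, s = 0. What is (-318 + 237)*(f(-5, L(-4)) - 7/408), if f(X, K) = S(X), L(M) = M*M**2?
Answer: 330669/136 ≈ 2431.4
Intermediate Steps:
L(M) = M**3
S(J) = 6*J (S(J) = 6*J + 0 = 6*J)
f(X, K) = 6*X
(-318 + 237)*(f(-5, L(-4)) - 7/408) = (-318 + 237)*(6*(-5) - 7/408) = -81*(-30 - 7*1/408) = -81*(-30 - 7/408) = -81*(-12247/408) = 330669/136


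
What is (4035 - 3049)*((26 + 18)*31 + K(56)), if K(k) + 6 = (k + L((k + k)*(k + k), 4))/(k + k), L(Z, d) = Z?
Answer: 1449913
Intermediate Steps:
K(k) = -6 + (k + 4*k**2)/(2*k) (K(k) = -6 + (k + (k + k)*(k + k))/(k + k) = -6 + (k + (2*k)*(2*k))/((2*k)) = -6 + (k + 4*k**2)*(1/(2*k)) = -6 + (k + 4*k**2)/(2*k))
(4035 - 3049)*((26 + 18)*31 + K(56)) = (4035 - 3049)*((26 + 18)*31 + (-11/2 + 2*56)) = 986*(44*31 + (-11/2 + 112)) = 986*(1364 + 213/2) = 986*(2941/2) = 1449913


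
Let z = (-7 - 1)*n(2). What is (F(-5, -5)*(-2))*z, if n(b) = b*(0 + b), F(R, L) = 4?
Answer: 256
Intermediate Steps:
n(b) = b**2 (n(b) = b*b = b**2)
z = -32 (z = (-7 - 1)*2**2 = -8*4 = -32)
(F(-5, -5)*(-2))*z = (4*(-2))*(-32) = -8*(-32) = 256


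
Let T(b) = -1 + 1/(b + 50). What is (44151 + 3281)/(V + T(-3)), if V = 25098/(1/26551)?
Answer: 557326/7829929715 ≈ 7.1179e-5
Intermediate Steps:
T(b) = -1 + 1/(50 + b)
V = 666376998 (V = 25098/(1/26551) = 25098*26551 = 666376998)
(44151 + 3281)/(V + T(-3)) = (44151 + 3281)/(666376998 + (-49 - 1*(-3))/(50 - 3)) = 47432/(666376998 + (-49 + 3)/47) = 47432/(666376998 + (1/47)*(-46)) = 47432/(666376998 - 46/47) = 47432/(31319718860/47) = 47432*(47/31319718860) = 557326/7829929715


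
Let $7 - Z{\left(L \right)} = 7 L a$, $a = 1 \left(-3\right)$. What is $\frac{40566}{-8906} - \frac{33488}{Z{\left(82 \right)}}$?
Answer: $- \frac{2024081}{84607} \approx -23.923$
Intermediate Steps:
$a = -3$
$Z{\left(L \right)} = 7 + 21 L$ ($Z{\left(L \right)} = 7 - 7 L \left(-3\right) = 7 - - 21 L = 7 + 21 L$)
$\frac{40566}{-8906} - \frac{33488}{Z{\left(82 \right)}} = \frac{40566}{-8906} - \frac{33488}{7 + 21 \cdot 82} = 40566 \left(- \frac{1}{8906}\right) - \frac{33488}{7 + 1722} = - \frac{20283}{4453} - \frac{33488}{1729} = - \frac{20283}{4453} - \frac{368}{19} = - \frac{2024081}{84607}$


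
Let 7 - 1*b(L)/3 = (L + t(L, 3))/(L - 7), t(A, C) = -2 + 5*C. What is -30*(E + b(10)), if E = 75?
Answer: -2190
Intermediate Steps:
b(L) = 21 - 3*(13 + L)/(-7 + L) (b(L) = 21 - 3*(L + (-2 + 5*3))/(L - 7) = 21 - 3*(L + (-2 + 15))/(-7 + L) = 21 - 3*(L + 13)/(-7 + L) = 21 - 3*(13 + L)/(-7 + L))
-30*(E + b(10)) = -30*(75 + 6*(-31 + 3*10)/(-7 + 10)) = -30*(75 + 6*(-31 + 30)/3) = -30*(75 + 6*(1/3)*(-1)) = -30*(75 - 2) = -30*73 = -2190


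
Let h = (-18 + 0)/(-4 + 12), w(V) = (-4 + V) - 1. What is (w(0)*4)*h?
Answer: 45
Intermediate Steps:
w(V) = -5 + V
h = -9/4 (h = -18/8 = -18*1/8 = -9/4 ≈ -2.2500)
(w(0)*4)*h = ((-5 + 0)*4)*(-9/4) = -5*4*(-9/4) = -20*(-9/4) = 45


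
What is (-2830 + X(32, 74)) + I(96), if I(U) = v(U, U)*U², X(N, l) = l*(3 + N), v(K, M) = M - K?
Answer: -240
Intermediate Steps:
I(U) = 0 (I(U) = (U - U)*U² = 0*U² = 0)
(-2830 + X(32, 74)) + I(96) = (-2830 + 74*(3 + 32)) + 0 = (-2830 + 74*35) + 0 = (-2830 + 2590) + 0 = -240 + 0 = -240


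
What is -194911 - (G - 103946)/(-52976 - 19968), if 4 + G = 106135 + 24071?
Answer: -888597608/4559 ≈ -1.9491e+5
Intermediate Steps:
G = 130202 (G = -4 + (106135 + 24071) = -4 + 130206 = 130202)
-194911 - (G - 103946)/(-52976 - 19968) = -194911 - (130202 - 103946)/(-52976 - 19968) = -194911 - 26256/(-72944) = -194911 - 26256*(-1)/72944 = -194911 - 1*(-1641/4559) = -194911 + 1641/4559 = -888597608/4559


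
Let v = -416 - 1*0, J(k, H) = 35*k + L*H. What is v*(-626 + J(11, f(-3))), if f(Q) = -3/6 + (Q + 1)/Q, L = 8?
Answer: 299104/3 ≈ 99701.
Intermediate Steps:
f(Q) = -½ + (1 + Q)/Q (f(Q) = -3*⅙ + (1 + Q)/Q = -½ + (1 + Q)/Q)
J(k, H) = 8*H + 35*k (J(k, H) = 35*k + 8*H = 8*H + 35*k)
v = -416 (v = -416 + 0 = -416)
v*(-626 + J(11, f(-3))) = -416*(-626 + (8*((½)*(2 - 3)/(-3)) + 35*11)) = -416*(-626 + (8*((½)*(-⅓)*(-1)) + 385)) = -416*(-626 + (8*(⅙) + 385)) = -416*(-626 + (4/3 + 385)) = -416*(-626 + 1159/3) = -416*(-719/3) = 299104/3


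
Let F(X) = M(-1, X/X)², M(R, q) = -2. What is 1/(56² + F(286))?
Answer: 1/3140 ≈ 0.00031847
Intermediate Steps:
F(X) = 4 (F(X) = (-2)² = 4)
1/(56² + F(286)) = 1/(56² + 4) = 1/(3136 + 4) = 1/3140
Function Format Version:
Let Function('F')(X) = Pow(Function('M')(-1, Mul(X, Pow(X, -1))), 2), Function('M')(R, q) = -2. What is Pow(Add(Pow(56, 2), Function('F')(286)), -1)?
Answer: Rational(1, 3140) ≈ 0.00031847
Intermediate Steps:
Function('F')(X) = 4 (Function('F')(X) = Pow(-2, 2) = 4)
Pow(Add(Pow(56, 2), Function('F')(286)), -1) = Pow(Add(Pow(56, 2), 4), -1) = Pow(Add(3136, 4), -1) = Pow(3140, -1) = Rational(1, 3140)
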